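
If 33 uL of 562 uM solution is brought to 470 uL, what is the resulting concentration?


C2 = C1 * V1 / V2
C2 = 562 * 33 / 470
C2 = 39.4596 uM

39.4596 uM


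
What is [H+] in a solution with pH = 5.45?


[H+] = 10^(-pH)
[H+] = 10^(-5.45)
[H+] = 3.548e-06 M

3.548e-06 M


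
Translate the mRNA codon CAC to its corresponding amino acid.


Standard genetic code lookup.
Codon CAC -> His

His


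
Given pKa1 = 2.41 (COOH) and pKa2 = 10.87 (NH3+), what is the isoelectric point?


pI = (pKa1 + pKa2) / 2
pI = (2.41 + 10.87) / 2
pI = 6.64

6.64


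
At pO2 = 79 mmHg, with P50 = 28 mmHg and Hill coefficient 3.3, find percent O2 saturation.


Y = pO2^n / (P50^n + pO2^n)
Y = 79^3.3 / (28^3.3 + 79^3.3)
Y = 96.84%

96.84%


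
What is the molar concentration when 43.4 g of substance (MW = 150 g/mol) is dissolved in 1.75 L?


C = (mass / MW) / volume
C = (43.4 / 150) / 1.75
C = 0.1653 M

0.1653 M


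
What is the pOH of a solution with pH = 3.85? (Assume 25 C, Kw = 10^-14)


pOH = 14 - pH
pOH = 14 - 3.85
pOH = 10.15

10.15


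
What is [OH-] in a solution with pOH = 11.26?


[OH-] = 10^(-pOH)
[OH-] = 10^(-11.26)
[OH-] = 5.495e-12 M

5.495e-12 M


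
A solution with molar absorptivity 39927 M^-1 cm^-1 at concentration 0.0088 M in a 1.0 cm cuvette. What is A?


A = epsilon * c * l
A = 39927 * 0.0088 * 1.0
A = 351.3576

351.3576


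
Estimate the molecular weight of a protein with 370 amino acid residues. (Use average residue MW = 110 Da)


MW = n_residues * 110 Da
MW = 370 * 110
MW = 40700 Da

40700 Da


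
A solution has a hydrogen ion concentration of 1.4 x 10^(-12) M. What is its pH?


pH = -log10([H+])
pH = -log10(1.4 x 10^(-12))
pH = 11.8539

11.8539


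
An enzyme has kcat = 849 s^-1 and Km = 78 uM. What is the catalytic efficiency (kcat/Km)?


Catalytic efficiency = kcat / Km
= 849 / 78
= 10.8846 uM^-1*s^-1

10.8846 uM^-1*s^-1


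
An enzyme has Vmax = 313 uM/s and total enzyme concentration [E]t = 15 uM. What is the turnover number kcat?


kcat = Vmax / [E]t
kcat = 313 / 15
kcat = 20.8667 s^-1

20.8667 s^-1


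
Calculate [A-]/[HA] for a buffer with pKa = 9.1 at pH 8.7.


[A-]/[HA] = 10^(pH - pKa)
= 10^(8.7 - 9.1)
= 0.3981

0.3981


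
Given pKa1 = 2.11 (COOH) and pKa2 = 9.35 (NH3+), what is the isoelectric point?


pI = (pKa1 + pKa2) / 2
pI = (2.11 + 9.35) / 2
pI = 5.73

5.73


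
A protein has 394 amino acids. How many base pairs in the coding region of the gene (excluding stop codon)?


Each amino acid = 1 codon = 3 bp
bp = 394 * 3 = 1182 bp

1182 bp


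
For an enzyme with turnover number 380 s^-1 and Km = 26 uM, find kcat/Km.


Catalytic efficiency = kcat / Km
= 380 / 26
= 14.6154 uM^-1*s^-1

14.6154 uM^-1*s^-1


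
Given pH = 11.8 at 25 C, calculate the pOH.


pOH = 14 - pH
pOH = 14 - 11.8
pOH = 2.2

2.2


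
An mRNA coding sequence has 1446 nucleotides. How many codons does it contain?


codons = nucleotides / 3
codons = 1446 / 3 = 482

482


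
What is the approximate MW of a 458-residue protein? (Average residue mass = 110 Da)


MW = n_residues * 110 Da
MW = 458 * 110
MW = 50380 Da

50380 Da


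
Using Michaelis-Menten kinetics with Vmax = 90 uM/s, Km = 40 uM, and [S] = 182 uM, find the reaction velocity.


v = Vmax * [S] / (Km + [S])
v = 90 * 182 / (40 + 182)
v = 73.7838 uM/s

73.7838 uM/s


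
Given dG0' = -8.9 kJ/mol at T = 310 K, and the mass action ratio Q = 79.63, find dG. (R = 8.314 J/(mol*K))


dG = dG0' + RT * ln(Q) / 1000
dG = -8.9 + 8.314 * 310 * ln(79.63) / 1000
dG = 2.382 kJ/mol

2.382 kJ/mol


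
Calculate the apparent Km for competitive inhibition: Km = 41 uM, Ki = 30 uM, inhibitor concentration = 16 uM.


Km_app = Km * (1 + [I]/Ki)
Km_app = 41 * (1 + 16/30)
Km_app = 62.8667 uM

62.8667 uM


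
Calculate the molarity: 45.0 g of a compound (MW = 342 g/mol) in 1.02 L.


C = (mass / MW) / volume
C = (45.0 / 342) / 1.02
C = 0.129 M

0.129 M


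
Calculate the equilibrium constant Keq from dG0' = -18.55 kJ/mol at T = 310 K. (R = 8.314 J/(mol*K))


Keq = exp(-dG0 * 1000 / (R * T))
Keq = exp(-(-18.55) * 1000 / (8.314 * 310))
Keq = 1335.8766

1335.8766


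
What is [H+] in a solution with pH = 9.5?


[H+] = 10^(-pH)
[H+] = 10^(-9.5)
[H+] = 3.162e-10 M

3.162e-10 M


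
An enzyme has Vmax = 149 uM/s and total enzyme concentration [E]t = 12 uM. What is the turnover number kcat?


kcat = Vmax / [E]t
kcat = 149 / 12
kcat = 12.4167 s^-1

12.4167 s^-1


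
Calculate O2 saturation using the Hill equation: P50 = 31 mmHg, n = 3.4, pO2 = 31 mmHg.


Y = pO2^n / (P50^n + pO2^n)
Y = 31^3.4 / (31^3.4 + 31^3.4)
Y = 50.0%

50.0%


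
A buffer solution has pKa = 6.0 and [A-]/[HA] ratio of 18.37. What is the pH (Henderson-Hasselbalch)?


pH = pKa + log10([A-]/[HA])
pH = 6.0 + log10(18.37)
pH = 7.2641

7.2641


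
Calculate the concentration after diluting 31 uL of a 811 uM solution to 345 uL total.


C2 = C1 * V1 / V2
C2 = 811 * 31 / 345
C2 = 72.8725 uM

72.8725 uM


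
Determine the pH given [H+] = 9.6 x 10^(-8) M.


pH = -log10([H+])
pH = -log10(9.6 x 10^(-8))
pH = 7.0177

7.0177


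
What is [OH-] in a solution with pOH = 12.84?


[OH-] = 10^(-pOH)
[OH-] = 10^(-12.84)
[OH-] = 1.445e-13 M

1.445e-13 M


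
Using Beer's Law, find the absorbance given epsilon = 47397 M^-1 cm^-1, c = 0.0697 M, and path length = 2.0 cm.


A = epsilon * c * l
A = 47397 * 0.0697 * 2.0
A = 6607.1418

6607.1418


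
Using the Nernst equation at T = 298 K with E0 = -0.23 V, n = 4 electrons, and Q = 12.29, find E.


E = E0 - (RT/nF) * ln(Q)
E = -0.23 - (8.314 * 298 / (4 * 96485)) * ln(12.29)
E = -0.2461 V

-0.2461 V


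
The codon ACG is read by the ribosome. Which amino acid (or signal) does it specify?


Standard genetic code lookup.
Codon ACG -> Thr

Thr


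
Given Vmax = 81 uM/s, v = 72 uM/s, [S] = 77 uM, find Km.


Km = [S] * (Vmax - v) / v
Km = 77 * (81 - 72) / 72
Km = 9.625 uM

9.625 uM


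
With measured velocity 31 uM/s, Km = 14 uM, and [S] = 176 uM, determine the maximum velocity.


Vmax = v * (Km + [S]) / [S]
Vmax = 31 * (14 + 176) / 176
Vmax = 33.4659 uM/s

33.4659 uM/s


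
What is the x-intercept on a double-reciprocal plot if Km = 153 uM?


x-intercept = -1/Km
= -1/153
= -0.0065 1/uM

-0.0065 1/uM


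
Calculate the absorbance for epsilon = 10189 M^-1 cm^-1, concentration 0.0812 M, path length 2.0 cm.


A = epsilon * c * l
A = 10189 * 0.0812 * 2.0
A = 1654.6936

1654.6936


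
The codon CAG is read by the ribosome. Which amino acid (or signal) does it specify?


Standard genetic code lookup.
Codon CAG -> Gln

Gln


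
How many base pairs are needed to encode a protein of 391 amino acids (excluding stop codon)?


Each amino acid = 1 codon = 3 bp
bp = 391 * 3 = 1173 bp

1173 bp


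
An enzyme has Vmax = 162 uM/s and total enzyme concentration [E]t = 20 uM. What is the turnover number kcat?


kcat = Vmax / [E]t
kcat = 162 / 20
kcat = 8.1 s^-1

8.1 s^-1


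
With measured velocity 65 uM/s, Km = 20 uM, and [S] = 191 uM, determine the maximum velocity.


Vmax = v * (Km + [S]) / [S]
Vmax = 65 * (20 + 191) / 191
Vmax = 71.8063 uM/s

71.8063 uM/s


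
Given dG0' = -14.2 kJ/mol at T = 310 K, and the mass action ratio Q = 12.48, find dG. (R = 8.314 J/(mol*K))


dG = dG0' + RT * ln(Q) / 1000
dG = -14.2 + 8.314 * 310 * ln(12.48) / 1000
dG = -7.6945 kJ/mol

-7.6945 kJ/mol


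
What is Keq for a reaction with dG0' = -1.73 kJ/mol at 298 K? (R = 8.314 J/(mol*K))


Keq = exp(-dG0 * 1000 / (R * T))
Keq = exp(-(-1.73) * 1000 / (8.314 * 298))
Keq = 2.0103

2.0103


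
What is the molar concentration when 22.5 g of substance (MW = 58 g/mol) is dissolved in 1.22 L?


C = (mass / MW) / volume
C = (22.5 / 58) / 1.22
C = 0.318 M

0.318 M


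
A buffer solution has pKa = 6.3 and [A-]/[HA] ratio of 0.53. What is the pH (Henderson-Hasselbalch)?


pH = pKa + log10([A-]/[HA])
pH = 6.3 + log10(0.53)
pH = 6.0243

6.0243


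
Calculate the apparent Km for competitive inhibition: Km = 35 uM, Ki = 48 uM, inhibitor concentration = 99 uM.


Km_app = Km * (1 + [I]/Ki)
Km_app = 35 * (1 + 99/48)
Km_app = 107.1875 uM

107.1875 uM


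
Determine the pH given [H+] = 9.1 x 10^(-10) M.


pH = -log10([H+])
pH = -log10(9.1 x 10^(-10))
pH = 9.041

9.041


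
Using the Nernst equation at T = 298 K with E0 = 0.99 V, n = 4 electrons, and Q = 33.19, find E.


E = E0 - (RT/nF) * ln(Q)
E = 0.99 - (8.314 * 298 / (4 * 96485)) * ln(33.19)
E = 0.9675 V

0.9675 V


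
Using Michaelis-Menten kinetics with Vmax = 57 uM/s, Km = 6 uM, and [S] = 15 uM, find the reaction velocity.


v = Vmax * [S] / (Km + [S])
v = 57 * 15 / (6 + 15)
v = 40.7143 uM/s

40.7143 uM/s


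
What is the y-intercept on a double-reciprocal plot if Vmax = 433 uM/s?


y-intercept = 1/Vmax
= 1/433
= 0.0023 s/uM

0.0023 s/uM


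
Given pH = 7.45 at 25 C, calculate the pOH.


pOH = 14 - pH
pOH = 14 - 7.45
pOH = 6.55

6.55


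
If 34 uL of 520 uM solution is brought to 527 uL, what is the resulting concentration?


C2 = C1 * V1 / V2
C2 = 520 * 34 / 527
C2 = 33.5484 uM

33.5484 uM


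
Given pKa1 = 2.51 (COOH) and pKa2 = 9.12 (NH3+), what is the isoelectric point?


pI = (pKa1 + pKa2) / 2
pI = (2.51 + 9.12) / 2
pI = 5.815

5.815


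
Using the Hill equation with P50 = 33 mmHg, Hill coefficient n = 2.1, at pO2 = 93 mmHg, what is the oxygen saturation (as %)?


Y = pO2^n / (P50^n + pO2^n)
Y = 93^2.1 / (33^2.1 + 93^2.1)
Y = 89.81%

89.81%


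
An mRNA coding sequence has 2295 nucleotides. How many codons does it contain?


codons = nucleotides / 3
codons = 2295 / 3 = 765

765


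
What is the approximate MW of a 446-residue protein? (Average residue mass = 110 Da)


MW = n_residues * 110 Da
MW = 446 * 110
MW = 49060 Da

49060 Da


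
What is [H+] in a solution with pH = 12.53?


[H+] = 10^(-pH)
[H+] = 10^(-12.53)
[H+] = 2.951e-13 M

2.951e-13 M


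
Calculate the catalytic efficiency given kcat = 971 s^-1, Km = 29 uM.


Catalytic efficiency = kcat / Km
= 971 / 29
= 33.4828 uM^-1*s^-1

33.4828 uM^-1*s^-1


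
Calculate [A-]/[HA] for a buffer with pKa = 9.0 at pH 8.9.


[A-]/[HA] = 10^(pH - pKa)
= 10^(8.9 - 9.0)
= 0.7943

0.7943


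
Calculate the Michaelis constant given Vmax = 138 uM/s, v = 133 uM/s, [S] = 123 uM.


Km = [S] * (Vmax - v) / v
Km = 123 * (138 - 133) / 133
Km = 4.6241 uM

4.6241 uM


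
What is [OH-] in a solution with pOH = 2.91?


[OH-] = 10^(-pOH)
[OH-] = 10^(-2.91)
[OH-] = 0.0012 M

0.0012 M


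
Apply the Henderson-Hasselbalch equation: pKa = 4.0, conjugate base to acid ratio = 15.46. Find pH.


pH = pKa + log10([A-]/[HA])
pH = 4.0 + log10(15.46)
pH = 5.1892

5.1892


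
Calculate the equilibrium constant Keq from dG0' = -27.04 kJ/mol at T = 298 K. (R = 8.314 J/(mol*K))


Keq = exp(-dG0 * 1000 / (R * T))
Keq = exp(-(-27.04) * 1000 / (8.314 * 298))
Keq = 54935.2708

54935.2708


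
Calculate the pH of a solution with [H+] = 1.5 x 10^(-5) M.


pH = -log10([H+])
pH = -log10(1.5 x 10^(-5))
pH = 4.8239

4.8239


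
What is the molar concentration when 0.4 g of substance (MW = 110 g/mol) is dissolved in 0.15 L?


C = (mass / MW) / volume
C = (0.4 / 110) / 0.15
C = 0.0242 M

0.0242 M


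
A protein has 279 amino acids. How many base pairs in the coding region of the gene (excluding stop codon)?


Each amino acid = 1 codon = 3 bp
bp = 279 * 3 = 837 bp

837 bp


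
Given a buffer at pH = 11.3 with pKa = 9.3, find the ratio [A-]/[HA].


[A-]/[HA] = 10^(pH - pKa)
= 10^(11.3 - 9.3)
= 100.0

100.0


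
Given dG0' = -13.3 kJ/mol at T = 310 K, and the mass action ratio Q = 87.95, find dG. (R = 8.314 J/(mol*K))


dG = dG0' + RT * ln(Q) / 1000
dG = -13.3 + 8.314 * 310 * ln(87.95) / 1000
dG = -1.7618 kJ/mol

-1.7618 kJ/mol


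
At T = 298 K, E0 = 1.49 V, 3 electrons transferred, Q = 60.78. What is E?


E = E0 - (RT/nF) * ln(Q)
E = 1.49 - (8.314 * 298 / (3 * 96485)) * ln(60.78)
E = 1.4548 V

1.4548 V


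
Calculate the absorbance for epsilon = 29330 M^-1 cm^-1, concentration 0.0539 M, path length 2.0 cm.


A = epsilon * c * l
A = 29330 * 0.0539 * 2.0
A = 3161.774

3161.774


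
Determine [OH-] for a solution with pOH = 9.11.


[OH-] = 10^(-pOH)
[OH-] = 10^(-9.11)
[OH-] = 7.762e-10 M

7.762e-10 M


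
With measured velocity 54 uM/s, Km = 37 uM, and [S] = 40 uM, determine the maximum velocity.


Vmax = v * (Km + [S]) / [S]
Vmax = 54 * (37 + 40) / 40
Vmax = 103.95 uM/s

103.95 uM/s


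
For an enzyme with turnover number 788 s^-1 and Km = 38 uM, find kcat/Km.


Catalytic efficiency = kcat / Km
= 788 / 38
= 20.7368 uM^-1*s^-1

20.7368 uM^-1*s^-1


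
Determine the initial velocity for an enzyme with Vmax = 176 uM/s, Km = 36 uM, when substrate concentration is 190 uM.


v = Vmax * [S] / (Km + [S])
v = 176 * 190 / (36 + 190)
v = 147.9646 uM/s

147.9646 uM/s


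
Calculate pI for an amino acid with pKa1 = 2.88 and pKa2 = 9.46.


pI = (pKa1 + pKa2) / 2
pI = (2.88 + 9.46) / 2
pI = 6.17

6.17


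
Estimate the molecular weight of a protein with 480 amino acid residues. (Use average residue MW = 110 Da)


MW = n_residues * 110 Da
MW = 480 * 110
MW = 52800 Da

52800 Da


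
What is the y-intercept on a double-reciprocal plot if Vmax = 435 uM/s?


y-intercept = 1/Vmax
= 1/435
= 0.0023 s/uM

0.0023 s/uM


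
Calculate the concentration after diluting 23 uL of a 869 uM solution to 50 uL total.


C2 = C1 * V1 / V2
C2 = 869 * 23 / 50
C2 = 399.74 uM

399.74 uM


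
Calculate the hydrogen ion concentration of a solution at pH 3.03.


[H+] = 10^(-pH)
[H+] = 10^(-3.03)
[H+] = 9.333e-04 M

9.333e-04 M


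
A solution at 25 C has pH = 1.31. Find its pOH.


pOH = 14 - pH
pOH = 14 - 1.31
pOH = 12.69

12.69


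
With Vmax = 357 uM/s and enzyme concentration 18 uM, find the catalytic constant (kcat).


kcat = Vmax / [E]t
kcat = 357 / 18
kcat = 19.8333 s^-1

19.8333 s^-1


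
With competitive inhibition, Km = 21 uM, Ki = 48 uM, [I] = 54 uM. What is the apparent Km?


Km_app = Km * (1 + [I]/Ki)
Km_app = 21 * (1 + 54/48)
Km_app = 44.625 uM

44.625 uM


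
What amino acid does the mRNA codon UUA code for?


Standard genetic code lookup.
Codon UUA -> Leu

Leu


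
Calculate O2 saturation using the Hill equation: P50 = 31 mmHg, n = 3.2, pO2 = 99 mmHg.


Y = pO2^n / (P50^n + pO2^n)
Y = 99^3.2 / (31^3.2 + 99^3.2)
Y = 97.62%

97.62%


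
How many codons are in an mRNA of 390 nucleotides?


codons = nucleotides / 3
codons = 390 / 3 = 130

130


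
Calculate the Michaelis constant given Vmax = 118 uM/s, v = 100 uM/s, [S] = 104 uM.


Km = [S] * (Vmax - v) / v
Km = 104 * (118 - 100) / 100
Km = 18.72 uM

18.72 uM


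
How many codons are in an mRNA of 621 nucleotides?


codons = nucleotides / 3
codons = 621 / 3 = 207

207


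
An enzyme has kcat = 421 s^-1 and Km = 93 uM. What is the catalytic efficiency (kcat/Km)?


Catalytic efficiency = kcat / Km
= 421 / 93
= 4.5269 uM^-1*s^-1

4.5269 uM^-1*s^-1


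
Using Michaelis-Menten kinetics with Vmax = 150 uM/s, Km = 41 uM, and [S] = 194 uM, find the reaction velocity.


v = Vmax * [S] / (Km + [S])
v = 150 * 194 / (41 + 194)
v = 123.8298 uM/s

123.8298 uM/s


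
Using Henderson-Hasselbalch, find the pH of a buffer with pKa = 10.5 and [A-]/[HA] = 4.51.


pH = pKa + log10([A-]/[HA])
pH = 10.5 + log10(4.51)
pH = 11.1542

11.1542


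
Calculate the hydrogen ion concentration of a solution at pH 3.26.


[H+] = 10^(-pH)
[H+] = 10^(-3.26)
[H+] = 5.495e-04 M

5.495e-04 M


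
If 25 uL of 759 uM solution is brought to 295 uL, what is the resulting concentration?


C2 = C1 * V1 / V2
C2 = 759 * 25 / 295
C2 = 64.322 uM

64.322 uM


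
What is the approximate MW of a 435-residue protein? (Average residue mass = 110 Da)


MW = n_residues * 110 Da
MW = 435 * 110
MW = 47850 Da

47850 Da


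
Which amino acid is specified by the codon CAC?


Standard genetic code lookup.
Codon CAC -> His

His


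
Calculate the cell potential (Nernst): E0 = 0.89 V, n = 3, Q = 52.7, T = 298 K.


E = E0 - (RT/nF) * ln(Q)
E = 0.89 - (8.314 * 298 / (3 * 96485)) * ln(52.7)
E = 0.8561 V

0.8561 V


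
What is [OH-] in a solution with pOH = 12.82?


[OH-] = 10^(-pOH)
[OH-] = 10^(-12.82)
[OH-] = 1.514e-13 M

1.514e-13 M


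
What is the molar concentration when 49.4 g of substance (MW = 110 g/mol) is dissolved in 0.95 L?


C = (mass / MW) / volume
C = (49.4 / 110) / 0.95
C = 0.4727 M

0.4727 M


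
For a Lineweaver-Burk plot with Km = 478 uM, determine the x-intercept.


x-intercept = -1/Km
= -1/478
= -0.0021 1/uM

-0.0021 1/uM


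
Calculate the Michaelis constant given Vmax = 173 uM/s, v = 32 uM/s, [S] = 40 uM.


Km = [S] * (Vmax - v) / v
Km = 40 * (173 - 32) / 32
Km = 176.25 uM

176.25 uM


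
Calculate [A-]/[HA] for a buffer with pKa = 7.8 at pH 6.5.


[A-]/[HA] = 10^(pH - pKa)
= 10^(6.5 - 7.8)
= 0.0501

0.0501


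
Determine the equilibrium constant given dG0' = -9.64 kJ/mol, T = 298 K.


Keq = exp(-dG0 * 1000 / (R * T))
Keq = exp(-(-9.64) * 1000 / (8.314 * 298))
Keq = 48.9552

48.9552


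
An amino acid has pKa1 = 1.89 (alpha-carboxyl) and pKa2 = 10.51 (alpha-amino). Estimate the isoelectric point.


pI = (pKa1 + pKa2) / 2
pI = (1.89 + 10.51) / 2
pI = 6.2

6.2


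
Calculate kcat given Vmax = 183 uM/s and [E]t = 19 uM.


kcat = Vmax / [E]t
kcat = 183 / 19
kcat = 9.6316 s^-1

9.6316 s^-1


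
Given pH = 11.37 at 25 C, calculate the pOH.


pOH = 14 - pH
pOH = 14 - 11.37
pOH = 2.63

2.63


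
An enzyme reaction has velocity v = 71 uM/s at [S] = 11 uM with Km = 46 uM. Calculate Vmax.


Vmax = v * (Km + [S]) / [S]
Vmax = 71 * (46 + 11) / 11
Vmax = 367.9091 uM/s

367.9091 uM/s


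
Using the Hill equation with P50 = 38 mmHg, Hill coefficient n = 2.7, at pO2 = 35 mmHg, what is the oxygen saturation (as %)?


Y = pO2^n / (P50^n + pO2^n)
Y = 35^2.7 / (38^2.7 + 35^2.7)
Y = 44.47%

44.47%


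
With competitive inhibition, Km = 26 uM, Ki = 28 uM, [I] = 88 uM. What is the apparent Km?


Km_app = Km * (1 + [I]/Ki)
Km_app = 26 * (1 + 88/28)
Km_app = 107.7143 uM

107.7143 uM


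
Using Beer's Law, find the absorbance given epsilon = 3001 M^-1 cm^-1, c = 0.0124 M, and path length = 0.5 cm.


A = epsilon * c * l
A = 3001 * 0.0124 * 0.5
A = 18.6062

18.6062


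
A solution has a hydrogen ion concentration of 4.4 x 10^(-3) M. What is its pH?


pH = -log10([H+])
pH = -log10(4.4 x 10^(-3))
pH = 2.3565

2.3565


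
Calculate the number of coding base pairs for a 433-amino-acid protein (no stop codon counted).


Each amino acid = 1 codon = 3 bp
bp = 433 * 3 = 1299 bp

1299 bp


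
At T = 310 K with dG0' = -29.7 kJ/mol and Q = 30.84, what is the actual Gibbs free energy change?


dG = dG0' + RT * ln(Q) / 1000
dG = -29.7 + 8.314 * 310 * ln(30.84) / 1000
dG = -20.8628 kJ/mol

-20.8628 kJ/mol


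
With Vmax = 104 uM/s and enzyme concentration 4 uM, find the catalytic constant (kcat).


kcat = Vmax / [E]t
kcat = 104 / 4
kcat = 26.0 s^-1

26.0 s^-1


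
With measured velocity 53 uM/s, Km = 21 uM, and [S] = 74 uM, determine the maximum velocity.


Vmax = v * (Km + [S]) / [S]
Vmax = 53 * (21 + 74) / 74
Vmax = 68.0405 uM/s

68.0405 uM/s


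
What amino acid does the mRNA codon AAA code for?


Standard genetic code lookup.
Codon AAA -> Lys

Lys


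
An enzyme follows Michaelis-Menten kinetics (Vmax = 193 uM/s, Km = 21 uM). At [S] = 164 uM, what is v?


v = Vmax * [S] / (Km + [S])
v = 193 * 164 / (21 + 164)
v = 171.0919 uM/s

171.0919 uM/s


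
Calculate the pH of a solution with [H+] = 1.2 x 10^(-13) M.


pH = -log10([H+])
pH = -log10(1.2 x 10^(-13))
pH = 12.9208

12.9208


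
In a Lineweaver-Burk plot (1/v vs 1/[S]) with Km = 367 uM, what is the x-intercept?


x-intercept = -1/Km
= -1/367
= -0.0027 1/uM

-0.0027 1/uM


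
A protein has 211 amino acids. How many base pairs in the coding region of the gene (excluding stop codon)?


Each amino acid = 1 codon = 3 bp
bp = 211 * 3 = 633 bp

633 bp


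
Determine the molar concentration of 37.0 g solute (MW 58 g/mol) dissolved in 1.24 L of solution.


C = (mass / MW) / volume
C = (37.0 / 58) / 1.24
C = 0.5145 M

0.5145 M


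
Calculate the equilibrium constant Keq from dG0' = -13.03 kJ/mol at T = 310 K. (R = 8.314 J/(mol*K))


Keq = exp(-dG0 * 1000 / (R * T))
Keq = exp(-(-13.03) * 1000 / (8.314 * 310))
Keq = 156.8986

156.8986


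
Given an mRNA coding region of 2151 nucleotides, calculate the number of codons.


codons = nucleotides / 3
codons = 2151 / 3 = 717

717


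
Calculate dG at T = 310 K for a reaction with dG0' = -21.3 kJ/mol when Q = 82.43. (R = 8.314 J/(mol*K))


dG = dG0' + RT * ln(Q) / 1000
dG = -21.3 + 8.314 * 310 * ln(82.43) / 1000
dG = -9.9289 kJ/mol

-9.9289 kJ/mol


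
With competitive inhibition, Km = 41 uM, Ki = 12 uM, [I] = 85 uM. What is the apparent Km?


Km_app = Km * (1 + [I]/Ki)
Km_app = 41 * (1 + 85/12)
Km_app = 331.4167 uM

331.4167 uM


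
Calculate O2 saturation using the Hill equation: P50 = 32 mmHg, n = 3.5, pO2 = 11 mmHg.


Y = pO2^n / (P50^n + pO2^n)
Y = 11^3.5 / (32^3.5 + 11^3.5)
Y = 2.33%

2.33%


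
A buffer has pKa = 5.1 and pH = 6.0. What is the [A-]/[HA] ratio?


[A-]/[HA] = 10^(pH - pKa)
= 10^(6.0 - 5.1)
= 7.9433

7.9433


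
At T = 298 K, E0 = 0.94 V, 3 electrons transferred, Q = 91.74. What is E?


E = E0 - (RT/nF) * ln(Q)
E = 0.94 - (8.314 * 298 / (3 * 96485)) * ln(91.74)
E = 0.9013 V

0.9013 V


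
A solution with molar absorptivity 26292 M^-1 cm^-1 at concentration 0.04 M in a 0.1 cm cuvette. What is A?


A = epsilon * c * l
A = 26292 * 0.04 * 0.1
A = 105.168

105.168


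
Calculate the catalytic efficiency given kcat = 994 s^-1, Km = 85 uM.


Catalytic efficiency = kcat / Km
= 994 / 85
= 11.6941 uM^-1*s^-1

11.6941 uM^-1*s^-1


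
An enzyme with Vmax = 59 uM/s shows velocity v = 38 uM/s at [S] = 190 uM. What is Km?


Km = [S] * (Vmax - v) / v
Km = 190 * (59 - 38) / 38
Km = 105.0 uM

105.0 uM


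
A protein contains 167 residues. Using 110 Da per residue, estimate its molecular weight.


MW = n_residues * 110 Da
MW = 167 * 110
MW = 18370 Da

18370 Da


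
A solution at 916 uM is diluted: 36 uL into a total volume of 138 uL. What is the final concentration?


C2 = C1 * V1 / V2
C2 = 916 * 36 / 138
C2 = 238.9565 uM

238.9565 uM


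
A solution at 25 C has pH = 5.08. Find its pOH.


pOH = 14 - pH
pOH = 14 - 5.08
pOH = 8.92

8.92


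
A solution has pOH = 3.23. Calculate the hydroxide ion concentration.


[OH-] = 10^(-pOH)
[OH-] = 10^(-3.23)
[OH-] = 5.888e-04 M

5.888e-04 M


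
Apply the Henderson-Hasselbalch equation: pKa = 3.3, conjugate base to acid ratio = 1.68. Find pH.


pH = pKa + log10([A-]/[HA])
pH = 3.3 + log10(1.68)
pH = 3.5253

3.5253


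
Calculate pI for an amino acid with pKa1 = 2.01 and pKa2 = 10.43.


pI = (pKa1 + pKa2) / 2
pI = (2.01 + 10.43) / 2
pI = 6.22

6.22


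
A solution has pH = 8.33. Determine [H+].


[H+] = 10^(-pH)
[H+] = 10^(-8.33)
[H+] = 4.677e-09 M

4.677e-09 M


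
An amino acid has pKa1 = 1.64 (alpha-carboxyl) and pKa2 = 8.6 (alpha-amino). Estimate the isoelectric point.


pI = (pKa1 + pKa2) / 2
pI = (1.64 + 8.6) / 2
pI = 5.12

5.12


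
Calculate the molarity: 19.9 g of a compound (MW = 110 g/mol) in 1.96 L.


C = (mass / MW) / volume
C = (19.9 / 110) / 1.96
C = 0.0923 M

0.0923 M


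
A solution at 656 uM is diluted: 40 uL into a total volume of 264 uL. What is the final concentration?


C2 = C1 * V1 / V2
C2 = 656 * 40 / 264
C2 = 99.3939 uM

99.3939 uM


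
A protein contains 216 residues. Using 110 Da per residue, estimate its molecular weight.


MW = n_residues * 110 Da
MW = 216 * 110
MW = 23760 Da

23760 Da


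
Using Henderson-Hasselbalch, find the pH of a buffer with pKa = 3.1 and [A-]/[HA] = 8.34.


pH = pKa + log10([A-]/[HA])
pH = 3.1 + log10(8.34)
pH = 4.0212

4.0212


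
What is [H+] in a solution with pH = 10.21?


[H+] = 10^(-pH)
[H+] = 10^(-10.21)
[H+] = 6.166e-11 M

6.166e-11 M


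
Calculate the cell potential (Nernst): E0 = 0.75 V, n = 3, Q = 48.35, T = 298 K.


E = E0 - (RT/nF) * ln(Q)
E = 0.75 - (8.314 * 298 / (3 * 96485)) * ln(48.35)
E = 0.7168 V

0.7168 V


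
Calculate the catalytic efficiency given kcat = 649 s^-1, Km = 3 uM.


Catalytic efficiency = kcat / Km
= 649 / 3
= 216.3333 uM^-1*s^-1

216.3333 uM^-1*s^-1


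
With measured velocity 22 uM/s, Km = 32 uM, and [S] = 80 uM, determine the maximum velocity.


Vmax = v * (Km + [S]) / [S]
Vmax = 22 * (32 + 80) / 80
Vmax = 30.8 uM/s

30.8 uM/s


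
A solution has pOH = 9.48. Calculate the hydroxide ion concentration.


[OH-] = 10^(-pOH)
[OH-] = 10^(-9.48)
[OH-] = 3.311e-10 M

3.311e-10 M


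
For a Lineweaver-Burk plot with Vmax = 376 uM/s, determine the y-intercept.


y-intercept = 1/Vmax
= 1/376
= 0.0027 s/uM

0.0027 s/uM


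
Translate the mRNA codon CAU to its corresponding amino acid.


Standard genetic code lookup.
Codon CAU -> His

His


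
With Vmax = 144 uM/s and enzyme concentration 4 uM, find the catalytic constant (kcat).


kcat = Vmax / [E]t
kcat = 144 / 4
kcat = 36.0 s^-1

36.0 s^-1


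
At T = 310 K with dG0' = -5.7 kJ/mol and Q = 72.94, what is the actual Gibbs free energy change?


dG = dG0' + RT * ln(Q) / 1000
dG = -5.7 + 8.314 * 310 * ln(72.94) / 1000
dG = 5.3559 kJ/mol

5.3559 kJ/mol


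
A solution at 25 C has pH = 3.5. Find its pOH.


pOH = 14 - pH
pOH = 14 - 3.5
pOH = 10.5

10.5


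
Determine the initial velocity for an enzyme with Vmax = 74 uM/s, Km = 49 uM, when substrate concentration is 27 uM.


v = Vmax * [S] / (Km + [S])
v = 74 * 27 / (49 + 27)
v = 26.2895 uM/s

26.2895 uM/s


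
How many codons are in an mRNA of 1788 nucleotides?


codons = nucleotides / 3
codons = 1788 / 3 = 596

596


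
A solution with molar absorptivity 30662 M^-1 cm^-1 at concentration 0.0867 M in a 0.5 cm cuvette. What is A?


A = epsilon * c * l
A = 30662 * 0.0867 * 0.5
A = 1329.1977

1329.1977


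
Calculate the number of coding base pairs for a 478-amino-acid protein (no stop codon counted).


Each amino acid = 1 codon = 3 bp
bp = 478 * 3 = 1434 bp

1434 bp


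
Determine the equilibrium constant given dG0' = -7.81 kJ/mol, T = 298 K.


Keq = exp(-dG0 * 1000 / (R * T))
Keq = exp(-(-7.81) * 1000 / (8.314 * 298))
Keq = 23.3893

23.3893


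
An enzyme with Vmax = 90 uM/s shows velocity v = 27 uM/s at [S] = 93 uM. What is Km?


Km = [S] * (Vmax - v) / v
Km = 93 * (90 - 27) / 27
Km = 217.0 uM

217.0 uM


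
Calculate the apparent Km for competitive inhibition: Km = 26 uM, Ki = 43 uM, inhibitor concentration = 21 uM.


Km_app = Km * (1 + [I]/Ki)
Km_app = 26 * (1 + 21/43)
Km_app = 38.6977 uM

38.6977 uM


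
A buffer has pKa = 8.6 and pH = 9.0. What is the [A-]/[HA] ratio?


[A-]/[HA] = 10^(pH - pKa)
= 10^(9.0 - 8.6)
= 2.5119

2.5119


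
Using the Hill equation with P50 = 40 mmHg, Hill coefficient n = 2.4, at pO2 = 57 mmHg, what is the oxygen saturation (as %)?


Y = pO2^n / (P50^n + pO2^n)
Y = 57^2.4 / (40^2.4 + 57^2.4)
Y = 70.06%

70.06%


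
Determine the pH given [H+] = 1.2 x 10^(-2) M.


pH = -log10([H+])
pH = -log10(1.2 x 10^(-2))
pH = 1.9208

1.9208


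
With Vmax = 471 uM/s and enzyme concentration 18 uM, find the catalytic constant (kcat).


kcat = Vmax / [E]t
kcat = 471 / 18
kcat = 26.1667 s^-1

26.1667 s^-1


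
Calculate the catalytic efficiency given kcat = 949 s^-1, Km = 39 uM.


Catalytic efficiency = kcat / Km
= 949 / 39
= 24.3333 uM^-1*s^-1

24.3333 uM^-1*s^-1


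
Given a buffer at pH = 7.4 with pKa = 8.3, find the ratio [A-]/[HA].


[A-]/[HA] = 10^(pH - pKa)
= 10^(7.4 - 8.3)
= 0.1259

0.1259


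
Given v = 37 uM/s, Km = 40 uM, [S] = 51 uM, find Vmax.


Vmax = v * (Km + [S]) / [S]
Vmax = 37 * (40 + 51) / 51
Vmax = 66.0196 uM/s

66.0196 uM/s


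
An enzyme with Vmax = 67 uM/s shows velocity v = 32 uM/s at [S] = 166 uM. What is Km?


Km = [S] * (Vmax - v) / v
Km = 166 * (67 - 32) / 32
Km = 181.5625 uM

181.5625 uM


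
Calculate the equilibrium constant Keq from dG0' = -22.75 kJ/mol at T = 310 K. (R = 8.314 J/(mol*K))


Keq = exp(-dG0 * 1000 / (R * T))
Keq = exp(-(-22.75) * 1000 / (8.314 * 310))
Keq = 6815.3322

6815.3322


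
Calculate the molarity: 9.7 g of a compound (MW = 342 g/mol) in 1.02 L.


C = (mass / MW) / volume
C = (9.7 / 342) / 1.02
C = 0.0278 M

0.0278 M


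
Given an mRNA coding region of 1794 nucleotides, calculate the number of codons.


codons = nucleotides / 3
codons = 1794 / 3 = 598

598


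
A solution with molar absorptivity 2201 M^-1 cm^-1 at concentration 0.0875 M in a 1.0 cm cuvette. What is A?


A = epsilon * c * l
A = 2201 * 0.0875 * 1.0
A = 192.5875

192.5875


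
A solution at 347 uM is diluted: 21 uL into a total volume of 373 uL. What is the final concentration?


C2 = C1 * V1 / V2
C2 = 347 * 21 / 373
C2 = 19.5362 uM

19.5362 uM


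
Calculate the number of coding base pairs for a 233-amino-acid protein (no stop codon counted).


Each amino acid = 1 codon = 3 bp
bp = 233 * 3 = 699 bp

699 bp


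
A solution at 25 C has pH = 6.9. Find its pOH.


pOH = 14 - pH
pOH = 14 - 6.9
pOH = 7.1

7.1


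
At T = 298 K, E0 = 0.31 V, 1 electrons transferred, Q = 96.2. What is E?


E = E0 - (RT/nF) * ln(Q)
E = 0.31 - (8.314 * 298 / (1 * 96485)) * ln(96.2)
E = 0.1927 V

0.1927 V


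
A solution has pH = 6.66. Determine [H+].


[H+] = 10^(-pH)
[H+] = 10^(-6.66)
[H+] = 2.188e-07 M

2.188e-07 M


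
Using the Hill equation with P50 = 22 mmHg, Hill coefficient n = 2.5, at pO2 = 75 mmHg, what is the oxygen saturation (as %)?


Y = pO2^n / (P50^n + pO2^n)
Y = 75^2.5 / (22^2.5 + 75^2.5)
Y = 95.55%

95.55%


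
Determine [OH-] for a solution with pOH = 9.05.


[OH-] = 10^(-pOH)
[OH-] = 10^(-9.05)
[OH-] = 8.913e-10 M

8.913e-10 M


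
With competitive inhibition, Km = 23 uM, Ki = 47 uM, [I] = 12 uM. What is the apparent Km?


Km_app = Km * (1 + [I]/Ki)
Km_app = 23 * (1 + 12/47)
Km_app = 28.8723 uM

28.8723 uM


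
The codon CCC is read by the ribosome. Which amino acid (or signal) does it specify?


Standard genetic code lookup.
Codon CCC -> Pro

Pro


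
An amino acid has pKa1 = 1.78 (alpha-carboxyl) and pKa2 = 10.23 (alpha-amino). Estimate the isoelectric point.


pI = (pKa1 + pKa2) / 2
pI = (1.78 + 10.23) / 2
pI = 6.005

6.005


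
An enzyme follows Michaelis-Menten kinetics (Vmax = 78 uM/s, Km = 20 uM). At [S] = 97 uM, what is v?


v = Vmax * [S] / (Km + [S])
v = 78 * 97 / (20 + 97)
v = 64.6667 uM/s

64.6667 uM/s


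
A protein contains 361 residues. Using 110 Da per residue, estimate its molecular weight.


MW = n_residues * 110 Da
MW = 361 * 110
MW = 39710 Da

39710 Da


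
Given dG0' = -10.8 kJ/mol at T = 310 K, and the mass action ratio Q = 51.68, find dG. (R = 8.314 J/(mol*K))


dG = dG0' + RT * ln(Q) / 1000
dG = -10.8 + 8.314 * 310 * ln(51.68) / 1000
dG = -0.6322 kJ/mol

-0.6322 kJ/mol


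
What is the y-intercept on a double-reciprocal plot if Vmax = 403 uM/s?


y-intercept = 1/Vmax
= 1/403
= 0.0025 s/uM

0.0025 s/uM


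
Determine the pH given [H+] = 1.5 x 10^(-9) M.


pH = -log10([H+])
pH = -log10(1.5 x 10^(-9))
pH = 8.8239

8.8239


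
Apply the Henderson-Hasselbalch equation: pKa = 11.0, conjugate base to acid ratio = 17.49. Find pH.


pH = pKa + log10([A-]/[HA])
pH = 11.0 + log10(17.49)
pH = 12.2428

12.2428


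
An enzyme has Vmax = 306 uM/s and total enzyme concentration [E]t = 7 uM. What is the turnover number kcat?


kcat = Vmax / [E]t
kcat = 306 / 7
kcat = 43.7143 s^-1

43.7143 s^-1


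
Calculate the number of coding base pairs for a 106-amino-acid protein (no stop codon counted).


Each amino acid = 1 codon = 3 bp
bp = 106 * 3 = 318 bp

318 bp


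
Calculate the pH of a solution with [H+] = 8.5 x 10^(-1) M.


pH = -log10([H+])
pH = -log10(8.5 x 10^(-1))
pH = 0.0706

0.0706


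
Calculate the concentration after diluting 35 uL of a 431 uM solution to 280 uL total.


C2 = C1 * V1 / V2
C2 = 431 * 35 / 280
C2 = 53.875 uM

53.875 uM


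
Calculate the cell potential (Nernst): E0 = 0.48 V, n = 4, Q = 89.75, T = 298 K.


E = E0 - (RT/nF) * ln(Q)
E = 0.48 - (8.314 * 298 / (4 * 96485)) * ln(89.75)
E = 0.4511 V

0.4511 V


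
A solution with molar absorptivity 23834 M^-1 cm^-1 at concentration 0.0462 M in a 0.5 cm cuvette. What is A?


A = epsilon * c * l
A = 23834 * 0.0462 * 0.5
A = 550.5654

550.5654


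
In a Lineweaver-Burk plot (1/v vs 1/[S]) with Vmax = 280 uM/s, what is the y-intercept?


y-intercept = 1/Vmax
= 1/280
= 0.0036 s/uM

0.0036 s/uM


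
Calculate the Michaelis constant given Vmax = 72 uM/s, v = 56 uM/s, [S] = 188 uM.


Km = [S] * (Vmax - v) / v
Km = 188 * (72 - 56) / 56
Km = 53.7143 uM

53.7143 uM


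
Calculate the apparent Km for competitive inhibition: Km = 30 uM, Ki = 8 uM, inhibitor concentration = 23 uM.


Km_app = Km * (1 + [I]/Ki)
Km_app = 30 * (1 + 23/8)
Km_app = 116.25 uM

116.25 uM


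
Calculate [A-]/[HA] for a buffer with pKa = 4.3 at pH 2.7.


[A-]/[HA] = 10^(pH - pKa)
= 10^(2.7 - 4.3)
= 0.0251

0.0251


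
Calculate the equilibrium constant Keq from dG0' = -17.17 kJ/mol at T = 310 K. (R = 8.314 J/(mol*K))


Keq = exp(-dG0 * 1000 / (R * T))
Keq = exp(-(-17.17) * 1000 / (8.314 * 310))
Keq = 782.0411

782.0411


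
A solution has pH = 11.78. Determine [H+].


[H+] = 10^(-pH)
[H+] = 10^(-11.78)
[H+] = 1.660e-12 M

1.660e-12 M


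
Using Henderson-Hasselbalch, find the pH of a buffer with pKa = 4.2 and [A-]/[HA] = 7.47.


pH = pKa + log10([A-]/[HA])
pH = 4.2 + log10(7.47)
pH = 5.0733

5.0733


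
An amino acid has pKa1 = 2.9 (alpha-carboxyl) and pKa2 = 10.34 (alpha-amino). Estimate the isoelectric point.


pI = (pKa1 + pKa2) / 2
pI = (2.9 + 10.34) / 2
pI = 6.62

6.62


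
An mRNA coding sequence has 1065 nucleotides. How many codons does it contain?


codons = nucleotides / 3
codons = 1065 / 3 = 355

355


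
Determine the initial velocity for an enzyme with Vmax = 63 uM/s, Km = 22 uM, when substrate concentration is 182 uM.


v = Vmax * [S] / (Km + [S])
v = 63 * 182 / (22 + 182)
v = 56.2059 uM/s

56.2059 uM/s


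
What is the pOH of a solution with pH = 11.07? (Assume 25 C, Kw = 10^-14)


pOH = 14 - pH
pOH = 14 - 11.07
pOH = 2.93

2.93


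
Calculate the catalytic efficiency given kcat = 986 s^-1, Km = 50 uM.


Catalytic efficiency = kcat / Km
= 986 / 50
= 19.72 uM^-1*s^-1

19.72 uM^-1*s^-1


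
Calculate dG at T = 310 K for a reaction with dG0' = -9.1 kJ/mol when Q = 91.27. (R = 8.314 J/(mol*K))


dG = dG0' + RT * ln(Q) / 1000
dG = -9.1 + 8.314 * 310 * ln(91.27) / 1000
dG = 2.5337 kJ/mol

2.5337 kJ/mol


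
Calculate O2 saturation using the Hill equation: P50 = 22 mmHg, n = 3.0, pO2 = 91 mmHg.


Y = pO2^n / (P50^n + pO2^n)
Y = 91^3.0 / (22^3.0 + 91^3.0)
Y = 98.61%

98.61%


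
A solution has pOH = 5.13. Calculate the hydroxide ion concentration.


[OH-] = 10^(-pOH)
[OH-] = 10^(-5.13)
[OH-] = 7.413e-06 M

7.413e-06 M


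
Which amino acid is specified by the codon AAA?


Standard genetic code lookup.
Codon AAA -> Lys

Lys


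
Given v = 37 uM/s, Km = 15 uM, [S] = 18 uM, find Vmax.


Vmax = v * (Km + [S]) / [S]
Vmax = 37 * (15 + 18) / 18
Vmax = 67.8333 uM/s

67.8333 uM/s


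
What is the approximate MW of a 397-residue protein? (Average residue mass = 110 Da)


MW = n_residues * 110 Da
MW = 397 * 110
MW = 43670 Da

43670 Da


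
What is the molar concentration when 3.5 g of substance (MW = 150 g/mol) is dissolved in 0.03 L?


C = (mass / MW) / volume
C = (3.5 / 150) / 0.03
C = 0.7778 M

0.7778 M


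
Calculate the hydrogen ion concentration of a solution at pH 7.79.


[H+] = 10^(-pH)
[H+] = 10^(-7.79)
[H+] = 1.622e-08 M

1.622e-08 M


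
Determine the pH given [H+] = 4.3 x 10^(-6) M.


pH = -log10([H+])
pH = -log10(4.3 x 10^(-6))
pH = 5.3665

5.3665


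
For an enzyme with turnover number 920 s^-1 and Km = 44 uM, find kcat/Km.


Catalytic efficiency = kcat / Km
= 920 / 44
= 20.9091 uM^-1*s^-1

20.9091 uM^-1*s^-1


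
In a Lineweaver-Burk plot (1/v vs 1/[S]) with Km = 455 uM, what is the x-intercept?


x-intercept = -1/Km
= -1/455
= -0.0022 1/uM

-0.0022 1/uM


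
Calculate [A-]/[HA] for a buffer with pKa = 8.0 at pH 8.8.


[A-]/[HA] = 10^(pH - pKa)
= 10^(8.8 - 8.0)
= 6.3096

6.3096


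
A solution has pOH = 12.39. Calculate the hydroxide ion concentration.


[OH-] = 10^(-pOH)
[OH-] = 10^(-12.39)
[OH-] = 4.074e-13 M

4.074e-13 M


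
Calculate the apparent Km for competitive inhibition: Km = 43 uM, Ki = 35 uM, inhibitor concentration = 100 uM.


Km_app = Km * (1 + [I]/Ki)
Km_app = 43 * (1 + 100/35)
Km_app = 165.8571 uM

165.8571 uM


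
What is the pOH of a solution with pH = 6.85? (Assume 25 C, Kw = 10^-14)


pOH = 14 - pH
pOH = 14 - 6.85
pOH = 7.15

7.15


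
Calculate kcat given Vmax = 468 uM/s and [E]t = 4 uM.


kcat = Vmax / [E]t
kcat = 468 / 4
kcat = 117.0 s^-1

117.0 s^-1


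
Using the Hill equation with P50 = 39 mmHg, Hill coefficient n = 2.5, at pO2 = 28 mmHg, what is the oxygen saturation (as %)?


Y = pO2^n / (P50^n + pO2^n)
Y = 28^2.5 / (39^2.5 + 28^2.5)
Y = 30.4%

30.4%


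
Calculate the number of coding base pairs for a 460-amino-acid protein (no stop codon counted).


Each amino acid = 1 codon = 3 bp
bp = 460 * 3 = 1380 bp

1380 bp


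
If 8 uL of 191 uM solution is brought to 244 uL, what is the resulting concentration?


C2 = C1 * V1 / V2
C2 = 191 * 8 / 244
C2 = 6.2623 uM

6.2623 uM


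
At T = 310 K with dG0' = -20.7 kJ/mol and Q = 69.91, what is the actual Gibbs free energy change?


dG = dG0' + RT * ln(Q) / 1000
dG = -20.7 + 8.314 * 310 * ln(69.91) / 1000
dG = -9.7535 kJ/mol

-9.7535 kJ/mol


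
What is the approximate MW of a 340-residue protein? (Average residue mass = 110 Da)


MW = n_residues * 110 Da
MW = 340 * 110
MW = 37400 Da

37400 Da


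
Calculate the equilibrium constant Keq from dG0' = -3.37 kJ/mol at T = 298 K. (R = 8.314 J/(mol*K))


Keq = exp(-dG0 * 1000 / (R * T))
Keq = exp(-(-3.37) * 1000 / (8.314 * 298))
Keq = 3.897

3.897


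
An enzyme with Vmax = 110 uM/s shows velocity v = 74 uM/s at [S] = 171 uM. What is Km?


Km = [S] * (Vmax - v) / v
Km = 171 * (110 - 74) / 74
Km = 83.1892 uM

83.1892 uM


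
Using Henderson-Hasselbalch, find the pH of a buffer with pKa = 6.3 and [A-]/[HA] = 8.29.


pH = pKa + log10([A-]/[HA])
pH = 6.3 + log10(8.29)
pH = 7.2186

7.2186


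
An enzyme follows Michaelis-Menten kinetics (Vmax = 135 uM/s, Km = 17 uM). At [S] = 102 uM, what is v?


v = Vmax * [S] / (Km + [S])
v = 135 * 102 / (17 + 102)
v = 115.7143 uM/s

115.7143 uM/s


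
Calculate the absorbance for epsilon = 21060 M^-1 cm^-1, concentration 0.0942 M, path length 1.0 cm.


A = epsilon * c * l
A = 21060 * 0.0942 * 1.0
A = 1983.852

1983.852


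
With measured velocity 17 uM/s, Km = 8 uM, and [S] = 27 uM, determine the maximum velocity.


Vmax = v * (Km + [S]) / [S]
Vmax = 17 * (8 + 27) / 27
Vmax = 22.037 uM/s

22.037 uM/s


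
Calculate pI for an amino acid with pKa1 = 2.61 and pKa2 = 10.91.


pI = (pKa1 + pKa2) / 2
pI = (2.61 + 10.91) / 2
pI = 6.76

6.76
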